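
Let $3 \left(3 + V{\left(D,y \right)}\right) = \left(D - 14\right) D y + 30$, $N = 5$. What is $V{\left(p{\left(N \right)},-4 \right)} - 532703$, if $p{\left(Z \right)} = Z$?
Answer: $-532636$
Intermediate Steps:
$V{\left(D,y \right)} = 7 + \frac{D y \left(-14 + D\right)}{3}$ ($V{\left(D,y \right)} = -3 + \frac{\left(D - 14\right) D y + 30}{3} = -3 + \frac{\left(-14 + D\right) D y + 30}{3} = -3 + \frac{D \left(-14 + D\right) y + 30}{3} = -3 + \frac{D y \left(-14 + D\right) + 30}{3} = -3 + \frac{30 + D y \left(-14 + D\right)}{3} = -3 + \left(10 + \frac{D y \left(-14 + D\right)}{3}\right) = 7 + \frac{D y \left(-14 + D\right)}{3}$)
$V{\left(p{\left(N \right)},-4 \right)} - 532703 = \left(7 - \frac{70}{3} \left(-4\right) + \frac{1}{3} \left(-4\right) 5^{2}\right) - 532703 = \left(7 + \frac{280}{3} + \frac{1}{3} \left(-4\right) 25\right) - 532703 = \left(7 + \frac{280}{3} - \frac{100}{3}\right) - 532703 = 67 - 532703 = -532636$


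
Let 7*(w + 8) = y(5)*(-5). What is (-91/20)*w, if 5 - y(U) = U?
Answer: 182/5 ≈ 36.400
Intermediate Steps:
y(U) = 5 - U
w = -8 (w = -8 + ((5 - 1*5)*(-5))/7 = -8 + ((5 - 5)*(-5))/7 = -8 + (0*(-5))/7 = -8 + (⅐)*0 = -8 + 0 = -8)
(-91/20)*w = (-91/20)*(-8) = ((1/20)*(-91))*(-8) = -91/20*(-8) = 182/5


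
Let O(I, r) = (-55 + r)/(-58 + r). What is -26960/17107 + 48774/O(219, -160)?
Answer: 181888349924/3678005 ≈ 49453.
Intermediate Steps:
O(I, r) = (-55 + r)/(-58 + r)
-26960/17107 + 48774/O(219, -160) = -26960/17107 + 48774/(((-55 - 160)/(-58 - 160))) = -26960*1/17107 + 48774/((-215/(-218))) = -26960/17107 + 48774/((-1/218*(-215))) = -26960/17107 + 48774/(215/218) = -26960/17107 + 48774*(218/215) = -26960/17107 + 10632732/215 = 181888349924/3678005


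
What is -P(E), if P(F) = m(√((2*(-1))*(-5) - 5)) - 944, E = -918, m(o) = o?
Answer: 944 - √5 ≈ 941.76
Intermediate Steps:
P(F) = -944 + √5 (P(F) = √((2*(-1))*(-5) - 5) - 944 = √(-2*(-5) - 5) - 944 = √(10 - 5) - 944 = √5 - 944 = -944 + √5)
-P(E) = -(-944 + √5) = 944 - √5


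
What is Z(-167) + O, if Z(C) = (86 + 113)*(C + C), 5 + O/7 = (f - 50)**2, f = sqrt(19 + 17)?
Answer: -52949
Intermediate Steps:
f = 6 (f = sqrt(36) = 6)
O = 13517 (O = -35 + 7*(6 - 50)**2 = -35 + 7*(-44)**2 = -35 + 7*1936 = -35 + 13552 = 13517)
Z(C) = 398*C (Z(C) = 199*(2*C) = 398*C)
Z(-167) + O = 398*(-167) + 13517 = -66466 + 13517 = -52949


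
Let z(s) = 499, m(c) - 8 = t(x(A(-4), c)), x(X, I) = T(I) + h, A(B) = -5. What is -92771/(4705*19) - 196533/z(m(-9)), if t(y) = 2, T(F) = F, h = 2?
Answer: -17615360264/44608105 ≈ -394.89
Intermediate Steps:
x(X, I) = 2 + I (x(X, I) = I + 2 = 2 + I)
m(c) = 10 (m(c) = 8 + 2 = 10)
-92771/(4705*19) - 196533/z(m(-9)) = -92771/(4705*19) - 196533/499 = -92771/89395 - 196533*1/499 = -92771*1/89395 - 196533/499 = -92771/89395 - 196533/499 = -17615360264/44608105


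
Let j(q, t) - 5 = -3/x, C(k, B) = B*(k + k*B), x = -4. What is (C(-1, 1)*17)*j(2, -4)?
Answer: -391/2 ≈ -195.50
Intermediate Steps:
C(k, B) = B*(k + B*k)
j(q, t) = 23/4 (j(q, t) = 5 - 3/(-4) = 5 - 3*(-1/4) = 5 + 3/4 = 23/4)
(C(-1, 1)*17)*j(2, -4) = ((1*(-1)*(1 + 1))*17)*(23/4) = ((1*(-1)*2)*17)*(23/4) = -2*17*(23/4) = -34*23/4 = -391/2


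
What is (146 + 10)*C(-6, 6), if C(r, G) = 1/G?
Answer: 26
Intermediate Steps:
(146 + 10)*C(-6, 6) = (146 + 10)/6 = 156*(1/6) = 26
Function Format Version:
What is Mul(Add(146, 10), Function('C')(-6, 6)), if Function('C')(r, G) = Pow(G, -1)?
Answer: 26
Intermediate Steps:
Mul(Add(146, 10), Function('C')(-6, 6)) = Mul(Add(146, 10), Pow(6, -1)) = Mul(156, Rational(1, 6)) = 26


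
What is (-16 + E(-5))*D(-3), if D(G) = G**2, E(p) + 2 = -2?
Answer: -180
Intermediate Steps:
E(p) = -4 (E(p) = -2 - 2 = -4)
(-16 + E(-5))*D(-3) = (-16 - 4)*(-3)**2 = -20*9 = -180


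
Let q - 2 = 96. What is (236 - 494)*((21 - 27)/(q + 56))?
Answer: 774/77 ≈ 10.052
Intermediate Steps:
q = 98 (q = 2 + 96 = 98)
(236 - 494)*((21 - 27)/(q + 56)) = (236 - 494)*((21 - 27)/(98 + 56)) = -(-1548)/154 = -258*(-3/77) = 774/77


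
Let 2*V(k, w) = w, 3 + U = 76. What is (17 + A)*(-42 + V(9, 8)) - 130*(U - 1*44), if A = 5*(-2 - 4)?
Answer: -3276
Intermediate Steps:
U = 73 (U = -3 + 76 = 73)
V(k, w) = w/2
A = -30 (A = 5*(-6) = -30)
(17 + A)*(-42 + V(9, 8)) - 130*(U - 1*44) = (17 - 30)*(-42 + (½)*8) - 130*(73 - 1*44) = -13*(-42 + 4) - 130*(73 - 44) = -13*(-38) - 130*29 = 494 - 3770 = -3276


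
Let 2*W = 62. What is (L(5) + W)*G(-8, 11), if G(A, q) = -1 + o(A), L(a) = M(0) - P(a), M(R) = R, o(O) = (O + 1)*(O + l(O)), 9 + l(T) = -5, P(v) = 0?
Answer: 4743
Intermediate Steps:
W = 31 (W = (½)*62 = 31)
l(T) = -14 (l(T) = -9 - 5 = -14)
o(O) = (1 + O)*(-14 + O) (o(O) = (O + 1)*(O - 14) = (1 + O)*(-14 + O))
L(a) = 0 (L(a) = 0 - 1*0 = 0 + 0 = 0)
G(A, q) = -15 + A² - 13*A (G(A, q) = -1 + (-14 + A² - 13*A) = -15 + A² - 13*A)
(L(5) + W)*G(-8, 11) = (0 + 31)*(-15 + (-8)² - 13*(-8)) = 31*(-15 + 64 + 104) = 31*153 = 4743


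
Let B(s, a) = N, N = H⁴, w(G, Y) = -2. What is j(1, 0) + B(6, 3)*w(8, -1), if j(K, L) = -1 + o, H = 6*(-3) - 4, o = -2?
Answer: -468515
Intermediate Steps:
H = -22 (H = -18 - 4 = -22)
j(K, L) = -3 (j(K, L) = -1 - 2 = -3)
N = 234256 (N = (-22)⁴ = 234256)
B(s, a) = 234256
j(1, 0) + B(6, 3)*w(8, -1) = -3 + 234256*(-2) = -3 - 468512 = -468515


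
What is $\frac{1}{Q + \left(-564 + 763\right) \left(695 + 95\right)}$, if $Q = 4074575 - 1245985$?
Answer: $\frac{1}{2985800} \approx 3.3492 \cdot 10^{-7}$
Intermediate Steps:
$Q = 2828590$
$\frac{1}{Q + \left(-564 + 763\right) \left(695 + 95\right)} = \frac{1}{2828590 + \left(-564 + 763\right) \left(695 + 95\right)} = \frac{1}{2828590 + 199 \cdot 790} = \frac{1}{2828590 + 157210} = \frac{1}{2985800}$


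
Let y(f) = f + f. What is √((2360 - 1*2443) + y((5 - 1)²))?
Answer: I*√51 ≈ 7.1414*I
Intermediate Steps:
y(f) = 2*f
√((2360 - 1*2443) + y((5 - 1)²)) = √((2360 - 1*2443) + 2*(5 - 1)²) = √((2360 - 2443) + 2*4²) = √(-83 + 2*16) = √(-83 + 32) = √(-51) = I*√51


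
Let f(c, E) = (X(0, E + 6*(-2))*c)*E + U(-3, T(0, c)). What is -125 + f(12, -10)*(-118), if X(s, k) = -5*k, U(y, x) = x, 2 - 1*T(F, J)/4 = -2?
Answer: 1555587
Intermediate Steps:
T(F, J) = 16 (T(F, J) = 8 - 4*(-2) = 8 + 8 = 16)
f(c, E) = 16 + E*c*(60 - 5*E) (f(c, E) = ((-5*(E + 6*(-2)))*c)*E + 16 = ((-5*(E - 12))*c)*E + 16 = ((-5*(-12 + E))*c)*E + 16 = ((60 - 5*E)*c)*E + 16 = (c*(60 - 5*E))*E + 16 = E*c*(60 - 5*E) + 16 = 16 + E*c*(60 - 5*E))
-125 + f(12, -10)*(-118) = -125 + (16 + 5*(-10)*12*(12 - 1*(-10)))*(-118) = -125 + (16 + 5*(-10)*12*(12 + 10))*(-118) = -125 + (16 + 5*(-10)*12*22)*(-118) = -125 + (16 - 13200)*(-118) = -125 - 13184*(-118) = -125 + 1555712 = 1555587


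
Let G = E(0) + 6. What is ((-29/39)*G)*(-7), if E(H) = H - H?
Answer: 406/13 ≈ 31.231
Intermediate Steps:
E(H) = 0
G = 6 (G = 0 + 6 = 6)
((-29/39)*G)*(-7) = (-29/39*6)*(-7) = (-29*1/39*6)*(-7) = -29/39*6*(-7) = -58/13*(-7) = 406/13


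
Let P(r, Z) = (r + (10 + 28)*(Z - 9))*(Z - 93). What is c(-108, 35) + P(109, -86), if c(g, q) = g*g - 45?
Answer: 638298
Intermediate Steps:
P(r, Z) = (-93 + Z)*(-342 + r + 38*Z) (P(r, Z) = (r + 38*(-9 + Z))*(-93 + Z) = (r + (-342 + 38*Z))*(-93 + Z) = (-342 + r + 38*Z)*(-93 + Z) = (-93 + Z)*(-342 + r + 38*Z))
c(g, q) = -45 + g**2 (c(g, q) = g**2 - 45 = -45 + g**2)
c(-108, 35) + P(109, -86) = (-45 + (-108)**2) + (31806 - 3876*(-86) - 93*109 + 38*(-86)**2 - 86*109) = (-45 + 11664) + (31806 + 333336 - 10137 + 38*7396 - 9374) = 11619 + (31806 + 333336 - 10137 + 281048 - 9374) = 11619 + 626679 = 638298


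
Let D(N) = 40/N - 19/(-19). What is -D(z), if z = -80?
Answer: -½ ≈ -0.50000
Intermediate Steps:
D(N) = 1 + 40/N (D(N) = 40/N - 19*(-1/19) = 40/N + 1 = 1 + 40/N)
-D(z) = -(40 - 80)/(-80) = -(-1)*(-40)/80 = -1*½ = -½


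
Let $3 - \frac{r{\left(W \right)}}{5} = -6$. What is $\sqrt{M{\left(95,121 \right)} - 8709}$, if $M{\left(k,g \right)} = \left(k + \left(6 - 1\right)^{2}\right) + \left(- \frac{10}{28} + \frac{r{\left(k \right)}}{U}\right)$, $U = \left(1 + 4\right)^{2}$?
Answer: $\frac{i \sqrt{42079030}}{70} \approx 92.669 i$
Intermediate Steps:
$U = 25$ ($U = 5^{2} = 25$)
$r{\left(W \right)} = 45$ ($r{\left(W \right)} = 15 - -30 = 15 + 30 = 45$)
$M{\left(k,g \right)} = \frac{1851}{70} + k$ ($M{\left(k,g \right)} = \left(k + \left(6 - 1\right)^{2}\right) + \left(- \frac{10}{28} + \frac{45}{25}\right) = \left(k + 5^{2}\right) + \left(\left(-10\right) \frac{1}{28} + 45 \cdot \frac{1}{25}\right) = \left(k + 25\right) + \left(- \frac{5}{14} + \frac{9}{5}\right) = \left(25 + k\right) + \frac{101}{70} = \frac{1851}{70} + k$)
$\sqrt{M{\left(95,121 \right)} - 8709} = \sqrt{\left(\frac{1851}{70} + 95\right) - 8709} = \sqrt{\frac{8501}{70} - 8709} = \sqrt{- \frac{601129}{70}} = \frac{i \sqrt{42079030}}{70}$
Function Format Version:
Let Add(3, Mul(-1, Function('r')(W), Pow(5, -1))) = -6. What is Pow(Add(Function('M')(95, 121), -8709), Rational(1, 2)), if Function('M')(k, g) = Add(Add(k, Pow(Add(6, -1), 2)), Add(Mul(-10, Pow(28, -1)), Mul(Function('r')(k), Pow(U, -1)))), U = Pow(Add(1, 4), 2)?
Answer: Mul(Rational(1, 70), I, Pow(42079030, Rational(1, 2))) ≈ Mul(92.669, I)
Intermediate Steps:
U = 25 (U = Pow(5, 2) = 25)
Function('r')(W) = 45 (Function('r')(W) = Add(15, Mul(-5, -6)) = Add(15, 30) = 45)
Function('M')(k, g) = Add(Rational(1851, 70), k) (Function('M')(k, g) = Add(Add(k, Pow(Add(6, -1), 2)), Add(Mul(-10, Pow(28, -1)), Mul(45, Pow(25, -1)))) = Add(Add(k, Pow(5, 2)), Add(Mul(-10, Rational(1, 28)), Mul(45, Rational(1, 25)))) = Add(Add(k, 25), Add(Rational(-5, 14), Rational(9, 5))) = Add(Add(25, k), Rational(101, 70)) = Add(Rational(1851, 70), k))
Pow(Add(Function('M')(95, 121), -8709), Rational(1, 2)) = Pow(Add(Add(Rational(1851, 70), 95), -8709), Rational(1, 2)) = Pow(Add(Rational(8501, 70), -8709), Rational(1, 2)) = Pow(Rational(-601129, 70), Rational(1, 2)) = Mul(Rational(1, 70), I, Pow(42079030, Rational(1, 2)))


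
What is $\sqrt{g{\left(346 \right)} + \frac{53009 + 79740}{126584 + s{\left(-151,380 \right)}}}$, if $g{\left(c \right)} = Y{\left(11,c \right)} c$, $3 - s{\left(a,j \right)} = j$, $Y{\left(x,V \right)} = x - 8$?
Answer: $\frac{\sqrt{1838914729145}}{42069} \approx 32.234$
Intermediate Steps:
$Y{\left(x,V \right)} = -8 + x$
$s{\left(a,j \right)} = 3 - j$
$g{\left(c \right)} = 3 c$ ($g{\left(c \right)} = \left(-8 + 11\right) c = 3 c$)
$\sqrt{g{\left(346 \right)} + \frac{53009 + 79740}{126584 + s{\left(-151,380 \right)}}} = \sqrt{3 \cdot 346 + \frac{53009 + 79740}{126584 + \left(3 - 380\right)}} = \sqrt{1038 + \frac{132749}{126584 + \left(3 - 380\right)}} = \sqrt{1038 + \frac{132749}{126584 - 377}} = \sqrt{1038 + \frac{132749}{126207}} = \sqrt{\frac{131135615}{126207}} = \frac{\sqrt{1838914729145}}{42069}$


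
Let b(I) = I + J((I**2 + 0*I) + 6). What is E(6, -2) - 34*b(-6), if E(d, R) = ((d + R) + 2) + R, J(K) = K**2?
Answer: -59768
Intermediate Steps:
b(I) = I + (6 + I**2)**2 (b(I) = I + ((I**2 + 0*I) + 6)**2 = I + ((I**2 + 0) + 6)**2 = I + (I**2 + 6)**2 = I + (6 + I**2)**2)
E(d, R) = 2 + d + 2*R (E(d, R) = ((R + d) + 2) + R = (2 + R + d) + R = 2 + d + 2*R)
E(6, -2) - 34*b(-6) = (2 + 6 + 2*(-2)) - 34*(-6 + (6 + (-6)**2)**2) = (2 + 6 - 4) - 34*(-6 + (6 + 36)**2) = 4 - 34*(-6 + 42**2) = 4 - 34*(-6 + 1764) = 4 - 34*1758 = 4 - 59772 = -59768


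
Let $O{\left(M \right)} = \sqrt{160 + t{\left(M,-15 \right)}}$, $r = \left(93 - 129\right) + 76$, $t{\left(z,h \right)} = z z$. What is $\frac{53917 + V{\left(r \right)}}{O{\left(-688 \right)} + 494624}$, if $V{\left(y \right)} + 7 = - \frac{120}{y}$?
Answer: $\frac{833240499}{7645388371} - \frac{53907 \sqrt{29594}}{61163106968} \approx 0.10883$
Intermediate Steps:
$t{\left(z,h \right)} = z^{2}$
$r = 40$ ($r = -36 + 76 = 40$)
$V{\left(y \right)} = -7 - \frac{120}{y}$
$O{\left(M \right)} = \sqrt{160 + M^{2}}$
$\frac{53917 + V{\left(r \right)}}{O{\left(-688 \right)} + 494624} = \frac{53917 - \left(7 + \frac{120}{40}\right)}{\sqrt{160 + \left(-688\right)^{2}} + 494624} = \frac{53917 - 10}{\sqrt{160 + 473344} + 494624} = \frac{53917 - 10}{\sqrt{473504} + 494624} = \frac{53917 - 10}{4 \sqrt{29594} + 494624} = \frac{53907}{494624 + 4 \sqrt{29594}}$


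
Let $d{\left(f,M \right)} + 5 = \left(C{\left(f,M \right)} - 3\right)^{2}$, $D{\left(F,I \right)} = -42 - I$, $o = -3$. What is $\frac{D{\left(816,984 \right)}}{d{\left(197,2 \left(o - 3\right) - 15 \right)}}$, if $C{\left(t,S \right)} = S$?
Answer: $- \frac{1026}{895} \approx -1.1464$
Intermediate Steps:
$d{\left(f,M \right)} = -5 + \left(-3 + M\right)^{2}$ ($d{\left(f,M \right)} = -5 + \left(M - 3\right)^{2} = -5 + \left(-3 + M\right)^{2}$)
$\frac{D{\left(816,984 \right)}}{d{\left(197,2 \left(o - 3\right) - 15 \right)}} = \frac{-42 - 984}{-5 + \left(-3 - \left(15 - 2 \left(-3 - 3\right)\right)\right)^{2}} = \frac{-42 - 984}{-5 + \left(-3 + \left(2 \left(-6\right) - 15\right)\right)^{2}} = - \frac{1026}{-5 + \left(-3 - 27\right)^{2}} = - \frac{1026}{-5 + \left(-30\right)^{2}} = - \frac{1026}{-5 + 900} = - \frac{1026}{895}$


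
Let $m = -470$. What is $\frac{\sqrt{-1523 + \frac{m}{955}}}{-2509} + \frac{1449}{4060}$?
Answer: $\frac{207}{580} - \frac{i \sqrt{55578517}}{479219} \approx 0.3569 - 0.015557 i$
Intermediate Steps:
$\frac{\sqrt{-1523 + \frac{m}{955}}}{-2509} + \frac{1449}{4060} = \frac{\sqrt{-1523 - \frac{470}{955}}}{-2509} + \frac{1449}{4060} = \sqrt{-1523 - \frac{94}{191}} \left(- \frac{1}{2509}\right) + 1449 \cdot \frac{1}{4060} = \sqrt{-1523 - \frac{94}{191}} \left(- \frac{1}{2509}\right) + \frac{207}{580} = \sqrt{- \frac{290987}{191}} \left(- \frac{1}{2509}\right) + \frac{207}{580} = \frac{i \sqrt{55578517}}{191} \left(- \frac{1}{2509}\right) + \frac{207}{580} = - \frac{i \sqrt{55578517}}{479219} + \frac{207}{580} = \frac{207}{580} - \frac{i \sqrt{55578517}}{479219}$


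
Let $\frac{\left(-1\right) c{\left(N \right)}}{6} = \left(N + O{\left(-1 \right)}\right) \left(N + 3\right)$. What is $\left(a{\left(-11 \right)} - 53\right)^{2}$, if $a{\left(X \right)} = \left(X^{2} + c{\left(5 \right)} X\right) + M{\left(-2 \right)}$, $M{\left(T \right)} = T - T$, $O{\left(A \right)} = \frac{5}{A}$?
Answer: $4624$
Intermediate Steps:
$c{\left(N \right)} = - 6 \left(-5 + N\right) \left(3 + N\right)$ ($c{\left(N \right)} = - 6 \left(N + \frac{5}{-1}\right) \left(N + 3\right) = - 6 \left(N + 5 \left(-1\right)\right) \left(3 + N\right) = - 6 \left(N - 5\right) \left(3 + N\right) = - 6 \left(-5 + N\right) \left(3 + N\right)$)
$M{\left(T \right)} = 0$
$a{\left(X \right)} = X^{2}$ ($a{\left(X \right)} = \left(X^{2} + \left(90 - 6 \cdot 5^{2} + 12 \cdot 5\right) X\right) + 0 = \left(X^{2} + \left(90 - 150 + 60\right) X\right) + 0 = \left(X^{2} + 0 X\right) + 0 = \left(X^{2} + 0\right) + 0 = X^{2} + 0 = X^{2}$)
$\left(a{\left(-11 \right)} - 53\right)^{2} = \left(\left(-11\right)^{2} - 53\right)^{2} = \left(121 - 53\right)^{2} = 68^{2} = 4624$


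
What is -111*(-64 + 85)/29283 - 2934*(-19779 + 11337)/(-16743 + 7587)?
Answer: -2878281480/1063949 ≈ -2705.3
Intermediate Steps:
-111*(-64 + 85)/29283 - 2934*(-19779 + 11337)/(-16743 + 7587) = -111*21*(1/29283) - 2934/((-9156/(-8442))) = -2331*1/29283 - 2934/((-9156*(-1/8442))) = -777/9761 - 2934/218/201 = -777/9761 - 2934*201/218 = -777/9761 - 294867/109 = -2878281480/1063949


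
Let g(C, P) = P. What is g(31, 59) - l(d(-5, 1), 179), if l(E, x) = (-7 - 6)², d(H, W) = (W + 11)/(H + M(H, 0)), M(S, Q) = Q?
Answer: -110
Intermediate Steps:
d(H, W) = (11 + W)/H (d(H, W) = (W + 11)/(H + 0) = (11 + W)/H)
l(E, x) = 169 (l(E, x) = (-13)² = 169)
g(31, 59) - l(d(-5, 1), 179) = 59 - 1*169 = 59 - 169 = -110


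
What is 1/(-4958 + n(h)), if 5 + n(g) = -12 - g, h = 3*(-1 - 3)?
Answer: -1/4963 ≈ -0.00020149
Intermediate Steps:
h = -12 (h = 3*(-4) = -12)
n(g) = -17 - g (n(g) = -5 + (-12 - g) = -17 - g)
1/(-4958 + n(h)) = 1/(-4958 + (-17 - 1*(-12))) = 1/(-4958 + (-17 + 12)) = 1/(-4958 - 5) = 1/(-4963) = -1/4963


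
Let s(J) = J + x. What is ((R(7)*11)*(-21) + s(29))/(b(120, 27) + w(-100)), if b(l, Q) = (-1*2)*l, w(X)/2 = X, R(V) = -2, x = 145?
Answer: -159/110 ≈ -1.4455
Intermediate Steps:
w(X) = 2*X
b(l, Q) = -2*l
s(J) = 145 + J (s(J) = J + 145 = 145 + J)
((R(7)*11)*(-21) + s(29))/(b(120, 27) + w(-100)) = (-2*11*(-21) + (145 + 29))/(-2*120 + 2*(-100)) = (-22*(-21) + 174)/(-240 - 200) = (462 + 174)/(-440) = 636*(-1/440) = -159/110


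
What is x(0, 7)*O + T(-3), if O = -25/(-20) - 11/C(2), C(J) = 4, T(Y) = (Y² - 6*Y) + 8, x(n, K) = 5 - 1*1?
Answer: 29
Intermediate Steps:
x(n, K) = 4 (x(n, K) = 5 - 1 = 4)
T(Y) = 8 + Y² - 6*Y
O = -3/2 (O = -25/(-20) - 11/4 = -25*(-1/20) - 11*¼ = 5/4 - 11/4 = -3/2 ≈ -1.5000)
x(0, 7)*O + T(-3) = 4*(-3/2) + (8 + (-3)² - 6*(-3)) = -6 + (8 + 9 + 18) = -6 + 35 = 29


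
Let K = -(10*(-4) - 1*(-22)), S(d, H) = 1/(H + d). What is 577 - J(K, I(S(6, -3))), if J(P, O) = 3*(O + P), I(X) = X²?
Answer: 1568/3 ≈ 522.67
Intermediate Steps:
K = 18 (K = -(-40 + 22) = -1*(-18) = 18)
J(P, O) = 3*O + 3*P
577 - J(K, I(S(6, -3))) = 577 - (3*(1/(-3 + 6))² + 3*18) = 577 - (3*(1/3)² + 54) = 577 - (3*(⅓)² + 54) = 577 - (3*(⅑) + 54) = 577 - (⅓ + 54) = 577 - 1*163/3 = 577 - 163/3 = 1568/3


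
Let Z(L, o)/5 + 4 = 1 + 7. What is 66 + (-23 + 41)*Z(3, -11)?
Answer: 426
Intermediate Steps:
Z(L, o) = 20 (Z(L, o) = -20 + 5*(1 + 7) = -20 + 5*8 = -20 + 40 = 20)
66 + (-23 + 41)*Z(3, -11) = 66 + (-23 + 41)*20 = 66 + 18*20 = 66 + 360 = 426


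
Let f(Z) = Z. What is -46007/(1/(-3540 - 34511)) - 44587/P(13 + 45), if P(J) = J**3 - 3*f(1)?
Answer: 341560226317326/195109 ≈ 1.7506e+9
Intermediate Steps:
P(J) = -3 + J**3 (P(J) = J**3 - 3*1 = J**3 - 3 = -3 + J**3)
-46007/(1/(-3540 - 34511)) - 44587/P(13 + 45) = -46007/(1/(-3540 - 34511)) - 44587/(-3 + (13 + 45)**3) = -46007/(1/(-38051)) - 44587/(-3 + 58**3) = -46007/(-1/38051) - 44587/(-3 + 195112) = -46007*(-38051) - 44587/195109 = 1750612357 - 44587*1/195109 = 1750612357 - 44587/195109 = 341560226317326/195109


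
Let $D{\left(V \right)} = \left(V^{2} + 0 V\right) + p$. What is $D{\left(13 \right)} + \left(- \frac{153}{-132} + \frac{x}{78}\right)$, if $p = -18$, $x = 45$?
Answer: $\frac{87365}{572} \approx 152.74$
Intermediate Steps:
$D{\left(V \right)} = -18 + V^{2}$ ($D{\left(V \right)} = \left(V^{2} + 0 V\right) - 18 = \left(V^{2} + 0\right) - 18 = V^{2} - 18 = -18 + V^{2}$)
$D{\left(13 \right)} + \left(- \frac{153}{-132} + \frac{x}{78}\right) = \left(-18 + 13^{2}\right) + \left(- \frac{153}{-132} + \frac{45}{78}\right) = \left(-18 + 169\right) + \left(\left(-153\right) \left(- \frac{1}{132}\right) + 45 \cdot \frac{1}{78}\right) = 151 + \left(\frac{51}{44} + \frac{15}{26}\right) = 151 + \frac{993}{572} = \frac{87365}{572}$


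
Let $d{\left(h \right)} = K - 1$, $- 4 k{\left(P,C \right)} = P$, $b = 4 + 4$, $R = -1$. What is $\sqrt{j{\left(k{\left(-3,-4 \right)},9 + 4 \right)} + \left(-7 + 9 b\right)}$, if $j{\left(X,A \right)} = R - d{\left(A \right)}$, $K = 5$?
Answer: $2 \sqrt{15} \approx 7.746$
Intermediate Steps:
$b = 8$
$k{\left(P,C \right)} = - \frac{P}{4}$
$d{\left(h \right)} = 4$ ($d{\left(h \right)} = 5 - 1 = 4$)
$j{\left(X,A \right)} = -5$ ($j{\left(X,A \right)} = -1 - 4 = -5$)
$\sqrt{j{\left(k{\left(-3,-4 \right)},9 + 4 \right)} + \left(-7 + 9 b\right)} = \sqrt{-5 + \left(-7 + 9 \cdot 8\right)} = \sqrt{-5 + \left(-7 + 72\right)} = \sqrt{-5 + 65} = \sqrt{60} = 2 \sqrt{15}$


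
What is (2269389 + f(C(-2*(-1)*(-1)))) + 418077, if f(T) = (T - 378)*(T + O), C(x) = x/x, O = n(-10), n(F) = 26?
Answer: 2677287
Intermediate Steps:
O = 26
C(x) = 1
f(T) = (-378 + T)*(26 + T) (f(T) = (T - 378)*(T + 26) = (-378 + T)*(26 + T))
(2269389 + f(C(-2*(-1)*(-1)))) + 418077 = (2269389 + (-9828 + 1² - 352*1)) + 418077 = (2269389 + (-9828 + 1 - 352)) + 418077 = (2269389 - 10179) + 418077 = 2259210 + 418077 = 2677287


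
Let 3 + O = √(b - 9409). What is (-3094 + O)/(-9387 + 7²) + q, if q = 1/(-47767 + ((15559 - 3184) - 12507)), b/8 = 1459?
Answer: 148333865/447280862 - √2263/9338 ≈ 0.32654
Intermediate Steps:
b = 11672 (b = 8*1459 = 11672)
O = -3 + √2263 (O = -3 + √(11672 - 9409) = -3 + √2263 ≈ 44.571)
q = -1/47899 (q = 1/(-47767 + (12375 - 12507)) = 1/(-47767 - 132) = 1/(-47899) = -1/47899 ≈ -2.0877e-5)
(-3094 + O)/(-9387 + 7²) + q = (-3094 + (-3 + √2263))/(-9387 + 7²) - 1/47899 = (-3097 + √2263)/(-9387 + 49) - 1/47899 = (-3097 + √2263)/(-9338) - 1/47899 = (-3097 + √2263)*(-1/9338) - 1/47899 = (3097/9338 - √2263/9338) - 1/47899 = 148333865/447280862 - √2263/9338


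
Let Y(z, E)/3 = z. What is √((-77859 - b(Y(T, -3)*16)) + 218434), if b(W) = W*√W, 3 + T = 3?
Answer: 5*√5623 ≈ 374.93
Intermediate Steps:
T = 0 (T = -3 + 3 = 0)
Y(z, E) = 3*z
b(W) = W^(3/2)
√((-77859 - b(Y(T, -3)*16)) + 218434) = √((-77859 - ((3*0)*16)^(3/2)) + 218434) = √((-77859 - (0*16)^(3/2)) + 218434) = √((-77859 - 0^(3/2)) + 218434) = √((-77859 - 1*0) + 218434) = √((-77859 + 0) + 218434) = √(-77859 + 218434) = √140575 = 5*√5623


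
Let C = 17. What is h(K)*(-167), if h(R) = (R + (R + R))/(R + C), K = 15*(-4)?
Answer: -30060/43 ≈ -699.07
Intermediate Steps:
K = -60
h(R) = 3*R/(17 + R) (h(R) = (R + (R + R))/(R + 17) = (R + 2*R)/(17 + R) = (3*R)/(17 + R) = 3*R/(17 + R))
h(K)*(-167) = (3*(-60)/(17 - 60))*(-167) = (3*(-60)/(-43))*(-167) = (3*(-60)*(-1/43))*(-167) = (180/43)*(-167) = -30060/43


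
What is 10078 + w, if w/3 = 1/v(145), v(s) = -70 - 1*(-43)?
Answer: 90701/9 ≈ 10078.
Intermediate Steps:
v(s) = -27 (v(s) = -70 + 43 = -27)
w = -1/9 (w = 3/(-27) = 3*(-1/27) = -1/9 ≈ -0.11111)
10078 + w = 10078 - 1/9 = 90701/9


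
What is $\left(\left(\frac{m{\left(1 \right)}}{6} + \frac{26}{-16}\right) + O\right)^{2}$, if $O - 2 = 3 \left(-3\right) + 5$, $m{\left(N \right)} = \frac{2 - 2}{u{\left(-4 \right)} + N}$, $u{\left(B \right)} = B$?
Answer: $\frac{841}{64} \approx 13.141$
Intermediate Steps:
$m{\left(N \right)} = 0$ ($m{\left(N \right)} = \frac{2 - 2}{-4 + N} = \frac{0}{-4 + N} = 0$)
$O = -2$ ($O = 2 + \left(3 \left(-3\right) + 5\right) = 2 + \left(-9 + 5\right) = 2 - 4 = -2$)
$\left(\left(\frac{m{\left(1 \right)}}{6} + \frac{26}{-16}\right) + O\right)^{2} = \left(\left(\frac{0}{6} + \frac{26}{-16}\right) - 2\right)^{2} = \left(\left(0 \cdot \frac{1}{6} + 26 \left(- \frac{1}{16}\right)\right) - 2\right)^{2} = \left(\left(0 - \frac{13}{8}\right) - 2\right)^{2} = \left(- \frac{13}{8} - 2\right)^{2} = \left(- \frac{29}{8}\right)^{2} = \frac{841}{64}$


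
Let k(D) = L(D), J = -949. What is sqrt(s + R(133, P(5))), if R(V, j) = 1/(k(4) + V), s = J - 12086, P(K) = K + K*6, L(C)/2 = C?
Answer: I*sqrt(259148694)/141 ≈ 114.17*I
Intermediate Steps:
L(C) = 2*C
k(D) = 2*D
P(K) = 7*K (P(K) = K + 6*K = 7*K)
s = -13035 (s = -949 - 12086 = -13035)
R(V, j) = 1/(8 + V) (R(V, j) = 1/(2*4 + V) = 1/(8 + V))
sqrt(s + R(133, P(5))) = sqrt(-13035 + 1/(8 + 133)) = sqrt(-13035 + 1/141) = sqrt(-1837934/141) = I*sqrt(259148694)/141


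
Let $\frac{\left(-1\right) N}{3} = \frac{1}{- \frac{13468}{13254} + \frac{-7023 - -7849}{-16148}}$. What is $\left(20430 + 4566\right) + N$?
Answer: $\frac{1427613765126}{57107267} \approx 24999.0$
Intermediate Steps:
$N = \frac{160519194}{57107267}$ ($N = - \frac{3}{- \frac{13468}{13254} + \frac{-7023 - -7849}{-16148}} = - \frac{3}{\left(-13468\right) \frac{1}{13254} + \left(-7023 + 7849\right) \left(- \frac{1}{16148}\right)} = - \frac{3}{- \frac{6734}{6627} + 826 \left(- \frac{1}{16148}\right)} = - \frac{3}{- \frac{6734}{6627} - \frac{413}{8074}} = - \frac{3}{- \frac{57107267}{53506398}} = \left(-3\right) \left(- \frac{53506398}{57107267}\right) = \frac{160519194}{57107267} \approx 2.8108$)
$\left(20430 + 4566\right) + N = \left(20430 + 4566\right) + \frac{160519194}{57107267} = 24996 + \frac{160519194}{57107267} = \frac{1427613765126}{57107267}$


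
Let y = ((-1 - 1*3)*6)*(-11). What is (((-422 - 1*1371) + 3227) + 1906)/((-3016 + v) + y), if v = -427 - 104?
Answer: -3340/3283 ≈ -1.0174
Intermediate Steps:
y = 264 (y = ((-1 - 3)*6)*(-11) = -4*6*(-11) = -24*(-11) = 264)
v = -531
(((-422 - 1*1371) + 3227) + 1906)/((-3016 + v) + y) = (((-422 - 1*1371) + 3227) + 1906)/((-3016 - 531) + 264) = (((-422 - 1371) + 3227) + 1906)/(-3547 + 264) = ((-1793 + 3227) + 1906)/(-3283) = (1434 + 1906)*(-1/3283) = 3340*(-1/3283) = -3340/3283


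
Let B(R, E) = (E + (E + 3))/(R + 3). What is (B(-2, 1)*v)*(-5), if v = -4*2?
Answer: 200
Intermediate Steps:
B(R, E) = (3 + 2*E)/(3 + R) (B(R, E) = (E + (3 + E))/(3 + R) = (3 + 2*E)/(3 + R))
v = -8
(B(-2, 1)*v)*(-5) = (((3 + 2*1)/(3 - 2))*(-8))*(-5) = (((3 + 2)/1)*(-8))*(-5) = ((1*5)*(-8))*(-5) = (5*(-8))*(-5) = -40*(-5) = 200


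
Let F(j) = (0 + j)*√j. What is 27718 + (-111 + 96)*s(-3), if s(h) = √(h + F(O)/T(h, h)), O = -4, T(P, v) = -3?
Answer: 27718 - 5*√(-27 + 24*I) ≈ 27707.0 - 28.09*I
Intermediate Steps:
F(j) = j^(3/2) (F(j) = j*√j = j^(3/2))
s(h) = √(h + 8*I/3) (s(h) = √(h + (-4)^(3/2)/(-3)) = √(h - 8*I*(-⅓)) = √(h + 8*I/3))
27718 + (-111 + 96)*s(-3) = 27718 + (-111 + 96)*(√(9*(-3) + 24*I)/3) = 27718 - 5*√(-27 + 24*I)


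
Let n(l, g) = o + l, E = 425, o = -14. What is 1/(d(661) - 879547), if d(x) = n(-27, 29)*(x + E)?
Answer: -1/924073 ≈ -1.0822e-6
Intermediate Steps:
n(l, g) = -14 + l
d(x) = -17425 - 41*x (d(x) = (-14 - 27)*(x + 425) = -41*(425 + x) = -17425 - 41*x)
1/(d(661) - 879547) = 1/((-17425 - 41*661) - 879547) = 1/((-17425 - 27101) - 879547) = 1/(-44526 - 879547) = 1/(-924073) = -1/924073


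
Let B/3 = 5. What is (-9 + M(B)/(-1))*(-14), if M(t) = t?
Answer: 336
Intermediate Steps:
B = 15 (B = 3*5 = 15)
(-9 + M(B)/(-1))*(-14) = (-9 + 15/(-1))*(-14) = (-9 + 15*(-1))*(-14) = (-9 - 15)*(-14) = -24*(-14) = 336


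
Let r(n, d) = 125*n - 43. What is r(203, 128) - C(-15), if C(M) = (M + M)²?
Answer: 24432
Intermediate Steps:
r(n, d) = -43 + 125*n
C(M) = 4*M² (C(M) = (2*M)² = 4*M²)
r(203, 128) - C(-15) = (-43 + 125*203) - 4*(-15)² = (-43 + 25375) - 4*225 = 25332 - 1*900 = 25332 - 900 = 24432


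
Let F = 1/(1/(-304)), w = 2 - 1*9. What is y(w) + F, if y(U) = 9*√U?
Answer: -304 + 9*I*√7 ≈ -304.0 + 23.812*I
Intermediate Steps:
w = -7 (w = 2 - 9 = -7)
F = -304 (F = 1/(-1/304) = -304)
y(w) + F = 9*√(-7) - 304 = 9*(I*√7) - 304 = 9*I*√7 - 304 = -304 + 9*I*√7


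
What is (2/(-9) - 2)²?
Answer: 400/81 ≈ 4.9383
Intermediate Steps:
(2/(-9) - 2)² = (2*(-⅑) - 2)² = (-2/9 - 2)² = (-20/9)² = 400/81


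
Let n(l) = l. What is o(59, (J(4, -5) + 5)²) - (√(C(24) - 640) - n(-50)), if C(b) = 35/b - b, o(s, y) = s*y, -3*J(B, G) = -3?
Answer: 2074 - I*√95406/12 ≈ 2074.0 - 25.74*I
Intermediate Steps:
J(B, G) = 1 (J(B, G) = -⅓*(-3) = 1)
C(b) = -b + 35/b
o(59, (J(4, -5) + 5)²) - (√(C(24) - 640) - n(-50)) = 59*(1 + 5)² - (√((-1*24 + 35/24) - 640) - 1*(-50)) = 59*6² - (√((-24 + 35*(1/24)) - 640) + 50) = 59*36 - (√((-24 + 35/24) - 640) + 50) = 2124 - (√(-541/24 - 640) + 50) = 2124 - (√(-15901/24) + 50) = 2124 - (I*√95406/12 + 50) = 2124 - (50 + I*√95406/12) = 2124 + (-50 - I*√95406/12) = 2074 - I*√95406/12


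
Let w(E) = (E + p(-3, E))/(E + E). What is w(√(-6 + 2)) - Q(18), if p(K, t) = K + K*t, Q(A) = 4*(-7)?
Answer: 27 + 3*I/4 ≈ 27.0 + 0.75*I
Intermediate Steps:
Q(A) = -28
w(E) = (-3 - 2*E)/(2*E) (w(E) = (E - 3*(1 + E))/(E + E) = (E + (-3 - 3*E))/((2*E)) = (-3 - 2*E)*(1/(2*E)) = (-3 - 2*E)/(2*E))
w(√(-6 + 2)) - Q(18) = (-3/2 - √(-6 + 2))/(√(-6 + 2)) - 1*(-28) = (-3/2 - √(-4))/(√(-4)) + 28 = (-3/2 - 2*I)/((2*I)) + 28 = (-I/2)*(-3/2 - 2*I) + 28 = -I*(-3/2 - 2*I)/2 + 28 = 28 - I*(-3/2 - 2*I)/2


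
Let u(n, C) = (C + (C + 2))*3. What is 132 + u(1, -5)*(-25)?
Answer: 732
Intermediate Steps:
u(n, C) = 6 + 6*C (u(n, C) = (C + (2 + C))*3 = (2 + 2*C)*3 = 6 + 6*C)
132 + u(1, -5)*(-25) = 132 + (6 + 6*(-5))*(-25) = 132 + (6 - 30)*(-25) = 132 - 24*(-25) = 132 + 600 = 732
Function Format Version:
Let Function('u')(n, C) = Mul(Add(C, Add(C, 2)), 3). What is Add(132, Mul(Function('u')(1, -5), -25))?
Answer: 732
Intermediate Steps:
Function('u')(n, C) = Add(6, Mul(6, C)) (Function('u')(n, C) = Mul(Add(C, Add(2, C)), 3) = Mul(Add(2, Mul(2, C)), 3) = Add(6, Mul(6, C)))
Add(132, Mul(Function('u')(1, -5), -25)) = Add(132, Mul(Add(6, Mul(6, -5)), -25)) = Add(132, Mul(Add(6, -30), -25)) = Add(132, Mul(-24, -25)) = Add(132, 600) = 732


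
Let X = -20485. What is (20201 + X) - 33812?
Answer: -34096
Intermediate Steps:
(20201 + X) - 33812 = (20201 - 20485) - 33812 = -284 - 33812 = -34096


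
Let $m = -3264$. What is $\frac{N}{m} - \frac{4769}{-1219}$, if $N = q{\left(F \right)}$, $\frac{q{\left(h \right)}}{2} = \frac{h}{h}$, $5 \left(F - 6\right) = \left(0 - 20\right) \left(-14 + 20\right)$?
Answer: $\frac{7781789}{1989408} \approx 3.9116$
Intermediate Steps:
$F = -18$ ($F = 6 + \frac{\left(0 - 20\right) \left(-14 + 20\right)}{5} = 6 + \frac{\left(0 - 20\right) 6}{5} = 6 + \frac{\left(-20\right) 6}{5} = 6 + \frac{1}{5} \left(-120\right) = 6 - 24 = -18$)
$q{\left(h \right)} = 2$ ($q{\left(h \right)} = 2 \frac{h}{h} = 2 \cdot 1 = 2$)
$N = 2$
$\frac{N}{m} - \frac{4769}{-1219} = \frac{2}{-3264} - \frac{4769}{-1219} = 2 \left(- \frac{1}{3264}\right) - - \frac{4769}{1219} = - \frac{1}{1632} + \frac{4769}{1219} = \frac{7781789}{1989408}$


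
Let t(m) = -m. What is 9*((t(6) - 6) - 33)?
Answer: -405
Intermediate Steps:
9*((t(6) - 6) - 33) = 9*((-1*6 - 6) - 33) = 9*((-6 - 6) - 33) = 9*(-12 - 33) = 9*(-45) = -405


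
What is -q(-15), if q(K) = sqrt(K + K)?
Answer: -I*sqrt(30) ≈ -5.4772*I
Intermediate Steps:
q(K) = sqrt(2)*sqrt(K) (q(K) = sqrt(2*K) = sqrt(2)*sqrt(K))
-q(-15) = -sqrt(2)*sqrt(-15) = -sqrt(2)*I*sqrt(15) = -I*sqrt(30)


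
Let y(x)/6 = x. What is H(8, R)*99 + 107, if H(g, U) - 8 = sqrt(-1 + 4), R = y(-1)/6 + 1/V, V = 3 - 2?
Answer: 899 + 99*sqrt(3) ≈ 1070.5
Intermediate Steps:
V = 1
y(x) = 6*x
R = 0 (R = (6*(-1))/6 + 1/1 = -6*1/6 + 1*1 = -1 + 1 = 0)
H(g, U) = 8 + sqrt(3) (H(g, U) = 8 + sqrt(-1 + 4) = 8 + sqrt(3))
H(8, R)*99 + 107 = (8 + sqrt(3))*99 + 107 = (792 + 99*sqrt(3)) + 107 = 899 + 99*sqrt(3)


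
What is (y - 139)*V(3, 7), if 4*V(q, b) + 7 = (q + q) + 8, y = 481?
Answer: 1197/2 ≈ 598.50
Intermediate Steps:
V(q, b) = 1/4 + q/2 (V(q, b) = -7/4 + ((q + q) + 8)/4 = -7/4 + (2*q + 8)/4 = -7/4 + (8 + 2*q)/4 = -7/4 + (2 + q/2) = 1/4 + q/2)
(y - 139)*V(3, 7) = (481 - 139)*(1/4 + (1/2)*3) = 342*(1/4 + 3/2) = 342*(7/4) = 1197/2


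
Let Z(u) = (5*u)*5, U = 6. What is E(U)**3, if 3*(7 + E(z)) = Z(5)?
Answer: 1124864/27 ≈ 41662.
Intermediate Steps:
Z(u) = 25*u
E(z) = 104/3 (E(z) = -7 + (25*5)/3 = -7 + (1/3)*125 = -7 + 125/3 = 104/3)
E(U)**3 = (104/3)**3 = 1124864/27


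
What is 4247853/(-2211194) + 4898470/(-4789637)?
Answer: -31177141372541/10590816596578 ≈ -2.9438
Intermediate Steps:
4247853/(-2211194) + 4898470/(-4789637) = 4247853*(-1/2211194) + 4898470*(-1/4789637) = -4247853/2211194 - 4898470/4789637 = -31177141372541/10590816596578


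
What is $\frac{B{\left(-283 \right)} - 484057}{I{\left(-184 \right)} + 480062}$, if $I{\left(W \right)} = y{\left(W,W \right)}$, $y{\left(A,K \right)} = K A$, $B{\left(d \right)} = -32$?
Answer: $- \frac{161363}{171306} \approx -0.94196$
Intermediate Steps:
$y{\left(A,K \right)} = A K$
$I{\left(W \right)} = W^{2}$ ($I{\left(W \right)} = W W = W^{2}$)
$\frac{B{\left(-283 \right)} - 484057}{I{\left(-184 \right)} + 480062} = \frac{-32 - 484057}{\left(-184\right)^{2} + 480062} = - \frac{484089}{33856 + 480062} = - \frac{484089}{513918} = \left(-484089\right) \frac{1}{513918} = - \frac{161363}{171306}$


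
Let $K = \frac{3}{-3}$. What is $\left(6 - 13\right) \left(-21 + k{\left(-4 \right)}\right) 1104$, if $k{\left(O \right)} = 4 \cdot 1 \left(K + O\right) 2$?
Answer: $471408$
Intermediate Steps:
$K = -1$ ($K = 3 \left(- \frac{1}{3}\right) = -1$)
$k{\left(O \right)} = -8 + 8 O$ ($k{\left(O \right)} = 4 \cdot 1 \left(-1 + O\right) 2 = 4 \left(-2 + 2 O\right) = -8 + 8 O$)
$\left(6 - 13\right) \left(-21 + k{\left(-4 \right)}\right) 1104 = \left(6 - 13\right) \left(-21 + \left(-8 + 8 \left(-4\right)\right)\right) 1104 = - 7 \left(-21 - 40\right) 1104 = \left(-7\right) \left(-61\right) 1104 = 427 \cdot 1104 = 471408$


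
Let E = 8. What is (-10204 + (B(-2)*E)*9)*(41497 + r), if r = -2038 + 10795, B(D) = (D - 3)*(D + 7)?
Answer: -603249016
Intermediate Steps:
B(D) = (-3 + D)*(7 + D)
r = 8757
(-10204 + (B(-2)*E)*9)*(41497 + r) = (-10204 + ((-21 + (-2)² + 4*(-2))*8)*9)*(41497 + 8757) = (-10204 + ((-21 + 4 - 8)*8)*9)*50254 = (-10204 - 25*8*9)*50254 = (-10204 - 200*9)*50254 = (-10204 - 1800)*50254 = -12004*50254 = -603249016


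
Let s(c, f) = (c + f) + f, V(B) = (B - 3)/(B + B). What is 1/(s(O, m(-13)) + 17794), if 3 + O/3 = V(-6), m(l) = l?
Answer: 4/71045 ≈ 5.6302e-5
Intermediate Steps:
V(B) = (-3 + B)/(2*B) (V(B) = (-3 + B)/((2*B)) = (-3 + B)*(1/(2*B)) = (-3 + B)/(2*B))
O = -27/4 (O = -9 + 3*((½)*(-3 - 6)/(-6)) = -9 + 3*((½)*(-⅙)*(-9)) = -9 + 3*(¾) = -9 + 9/4 = -27/4 ≈ -6.7500)
s(c, f) = c + 2*f
1/(s(O, m(-13)) + 17794) = 1/((-27/4 + 2*(-13)) + 17794) = 1/((-27/4 - 26) + 17794) = 1/(-131/4 + 17794) = 1/(71045/4) = 4/71045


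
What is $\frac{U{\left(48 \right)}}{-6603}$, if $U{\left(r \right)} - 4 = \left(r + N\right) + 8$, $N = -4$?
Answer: $- \frac{56}{6603} \approx -0.008481$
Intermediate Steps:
$U{\left(r \right)} = 8 + r$ ($U{\left(r \right)} = 4 + \left(\left(r - 4\right) + 8\right) = 4 + \left(\left(-4 + r\right) + 8\right) = 4 + \left(4 + r\right) = 8 + r$)
$\frac{U{\left(48 \right)}}{-6603} = \frac{8 + 48}{-6603} = 56 \left(- \frac{1}{6603}\right) = - \frac{56}{6603}$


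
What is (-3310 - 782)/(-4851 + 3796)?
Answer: 4092/1055 ≈ 3.8787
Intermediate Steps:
(-3310 - 782)/(-4851 + 3796) = -4092/(-1055) = -4092*(-1/1055) = 4092/1055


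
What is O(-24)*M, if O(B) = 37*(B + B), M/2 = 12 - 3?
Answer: -31968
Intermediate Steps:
M = 18 (M = 2*(12 - 3) = 2*9 = 18)
O(B) = 74*B (O(B) = 37*(2*B) = 74*B)
O(-24)*M = (74*(-24))*18 = -1776*18 = -31968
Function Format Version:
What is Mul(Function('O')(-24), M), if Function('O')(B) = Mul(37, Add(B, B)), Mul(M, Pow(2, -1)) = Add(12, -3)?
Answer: -31968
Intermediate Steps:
M = 18 (M = Mul(2, Add(12, -3)) = Mul(2, 9) = 18)
Function('O')(B) = Mul(74, B) (Function('O')(B) = Mul(37, Mul(2, B)) = Mul(74, B))
Mul(Function('O')(-24), M) = Mul(Mul(74, -24), 18) = Mul(-1776, 18) = -31968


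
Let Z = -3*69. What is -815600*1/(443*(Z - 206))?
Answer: 815600/182959 ≈ 4.4578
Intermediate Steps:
Z = -207
-815600*1/(443*(Z - 206)) = -815600*1/(443*(-207 - 206)) = -815600/(443*(-413)) = -815600/(-182959) = -815600*(-1/182959) = 815600/182959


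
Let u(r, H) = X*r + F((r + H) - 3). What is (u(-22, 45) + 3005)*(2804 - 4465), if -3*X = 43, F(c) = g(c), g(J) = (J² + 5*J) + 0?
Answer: -19036721/3 ≈ -6.3456e+6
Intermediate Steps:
g(J) = J² + 5*J
F(c) = c*(5 + c)
X = -43/3 (X = -⅓*43 = -43/3 ≈ -14.333)
u(r, H) = -43*r/3 + (-3 + H + r)*(2 + H + r) (u(r, H) = -43*r/3 + ((r + H) - 3)*(5 + ((r + H) - 3)) = -43*r/3 + ((H + r) - 3)*(5 + ((H + r) - 3)) = -43*r/3 + (-3 + H + r)*(5 + (-3 + H + r)) = -43*r/3 + (-3 + H + r)*(2 + H + r))
(u(-22, 45) + 3005)*(2804 - 4465) = ((-43/3*(-22) + (-3 + 45 - 22)*(2 + 45 - 22)) + 3005)*(2804 - 4465) = ((946/3 + 20*25) + 3005)*(-1661) = ((946/3 + 500) + 3005)*(-1661) = (2446/3 + 3005)*(-1661) = (11461/3)*(-1661) = -19036721/3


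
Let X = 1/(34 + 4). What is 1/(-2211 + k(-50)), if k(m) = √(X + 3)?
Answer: -84018/185763683 - √4370/185763683 ≈ -0.00045264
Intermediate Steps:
X = 1/38 ≈ 0.026316
k(m) = √4370/38 (k(m) = √(1/38 + 3) = √(115/38) = √4370/38)
1/(-2211 + k(-50)) = 1/(-2211 + √4370/38)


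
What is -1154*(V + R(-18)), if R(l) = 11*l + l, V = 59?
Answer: 181178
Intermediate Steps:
R(l) = 12*l
-1154*(V + R(-18)) = -1154*(59 + 12*(-18)) = -1154*(59 - 216) = -1154*(-157) = 181178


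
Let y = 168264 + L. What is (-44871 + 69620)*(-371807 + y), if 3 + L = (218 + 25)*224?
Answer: -3690422386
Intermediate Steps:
L = 54429 (L = -3 + (218 + 25)*224 = -3 + 243*224 = -3 + 54432 = 54429)
y = 222693 (y = 168264 + 54429 = 222693)
(-44871 + 69620)*(-371807 + y) = (-44871 + 69620)*(-371807 + 222693) = 24749*(-149114) = -3690422386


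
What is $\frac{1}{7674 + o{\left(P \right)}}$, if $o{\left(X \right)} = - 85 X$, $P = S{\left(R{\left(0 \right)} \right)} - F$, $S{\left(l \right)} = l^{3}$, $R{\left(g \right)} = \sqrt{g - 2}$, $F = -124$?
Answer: $- \frac{1433}{4135878} - \frac{85 i \sqrt{2}}{4135878} \approx -0.00034648 - 2.9065 \cdot 10^{-5} i$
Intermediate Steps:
$R{\left(g \right)} = \sqrt{-2 + g}$
$P = 124 - 2 i \sqrt{2}$ ($P = \left(\sqrt{-2 + 0}\right)^{3} - -124 = \left(\sqrt{-2}\right)^{3} + 124 = \left(i \sqrt{2}\right)^{3} + 124 = - 2 i \sqrt{2} + 124 = 124 - 2 i \sqrt{2} \approx 124.0 - 2.8284 i$)
$\frac{1}{7674 + o{\left(P \right)}} = \frac{1}{7674 - 85 \left(124 - 2 i \sqrt{2}\right)} = \frac{1}{7674 - \left(10540 - 170 i \sqrt{2}\right)} = \frac{1}{-2866 + 170 i \sqrt{2}}$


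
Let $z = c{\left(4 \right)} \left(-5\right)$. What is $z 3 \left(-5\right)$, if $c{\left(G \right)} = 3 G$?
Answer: $900$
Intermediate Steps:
$z = -60$ ($z = 3 \cdot 4 \left(-5\right) = 12 \left(-5\right) = -60$)
$z 3 \left(-5\right) = \left(-60\right) 3 \left(-5\right) = \left(-180\right) \left(-5\right) = 900$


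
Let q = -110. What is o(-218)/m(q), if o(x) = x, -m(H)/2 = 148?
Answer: 109/148 ≈ 0.73649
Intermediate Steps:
m(H) = -296 (m(H) = -2*148 = -296)
o(-218)/m(q) = -218/(-296) = -218*(-1/296) = 109/148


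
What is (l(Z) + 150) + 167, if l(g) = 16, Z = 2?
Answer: 333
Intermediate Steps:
(l(Z) + 150) + 167 = (16 + 150) + 167 = 166 + 167 = 333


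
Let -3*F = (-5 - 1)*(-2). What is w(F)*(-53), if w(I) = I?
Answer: 212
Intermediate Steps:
F = -4 (F = -(-5 - 1)*(-2)/3 = -(-2)*(-2) = -⅓*12 = -4)
w(F)*(-53) = -4*(-53) = 212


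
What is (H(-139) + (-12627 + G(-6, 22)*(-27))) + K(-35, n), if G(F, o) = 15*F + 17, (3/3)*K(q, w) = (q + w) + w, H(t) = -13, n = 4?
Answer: -10696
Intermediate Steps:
K(q, w) = q + 2*w (K(q, w) = (q + w) + w = q + 2*w)
G(F, o) = 17 + 15*F
(H(-139) + (-12627 + G(-6, 22)*(-27))) + K(-35, n) = (-13 + (-12627 + (17 + 15*(-6))*(-27))) + (-35 + 2*4) = (-13 + (-12627 + (17 - 90)*(-27))) + (-35 + 8) = (-13 + (-12627 - 73*(-27))) - 27 = (-13 + (-12627 + 1971)) - 27 = (-13 - 10656) - 27 = -10669 - 27 = -10696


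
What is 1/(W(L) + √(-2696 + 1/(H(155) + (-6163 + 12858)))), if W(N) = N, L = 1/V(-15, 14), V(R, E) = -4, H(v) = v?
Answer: -13700/147744217 - 40*I*√5060122126/147744217 ≈ -9.2728e-5 - 0.019259*I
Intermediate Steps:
L = -¼ (L = 1/(-4) = -¼ ≈ -0.25000)
1/(W(L) + √(-2696 + 1/(H(155) + (-6163 + 12858)))) = 1/(-¼ + √(-2696 + 1/(155 + (-6163 + 12858)))) = 1/(-¼ + √(-2696 + 1/(155 + 6695))) = 1/(-¼ + √(-2696 + 1/6850)) = 1/(-¼ + √(-18467599/6850)) = 1/(-¼ + I*√5060122126/1370)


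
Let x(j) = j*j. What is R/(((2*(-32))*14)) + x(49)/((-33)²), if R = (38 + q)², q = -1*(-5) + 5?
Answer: -2795/7623 ≈ -0.36665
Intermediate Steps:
q = 10 (q = 5 + 5 = 10)
x(j) = j²
R = 2304 (R = (38 + 10)² = 48² = 2304)
R/(((2*(-32))*14)) + x(49)/((-33)²) = 2304/(((2*(-32))*14)) + 49²/((-33)²) = 2304/((-64*14)) + 2401/1089 = 2304/(-896) + 2401*(1/1089) = 2304*(-1/896) + 2401/1089 = -18/7 + 2401/1089 = -2795/7623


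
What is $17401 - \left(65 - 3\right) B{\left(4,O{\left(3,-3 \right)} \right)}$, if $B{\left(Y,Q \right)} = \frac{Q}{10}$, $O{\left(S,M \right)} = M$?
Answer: $\frac{87098}{5} \approx 17420.0$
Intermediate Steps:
$B{\left(Y,Q \right)} = \frac{Q}{10}$ ($B{\left(Y,Q \right)} = Q \frac{1}{10} = \frac{Q}{10}$)
$17401 - \left(65 - 3\right) B{\left(4,O{\left(3,-3 \right)} \right)} = 17401 - \left(65 - 3\right) \frac{1}{10} \left(-3\right) = 17401 - 62 \left(- \frac{3}{10}\right) = 17401 - - \frac{93}{5} = 17401 + \frac{93}{5} = \frac{87098}{5}$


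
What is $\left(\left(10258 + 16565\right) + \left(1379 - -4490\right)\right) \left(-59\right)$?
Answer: $-1928828$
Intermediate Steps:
$\left(\left(10258 + 16565\right) + \left(1379 - -4490\right)\right) \left(-59\right) = \left(26823 + \left(1379 + 4490\right)\right) \left(-59\right) = \left(26823 + 5869\right) \left(-59\right) = 32692 \left(-59\right) = -1928828$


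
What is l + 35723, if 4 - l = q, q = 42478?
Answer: -6751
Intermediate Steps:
l = -42474 (l = 4 - 1*42478 = 4 - 42478 = -42474)
l + 35723 = -42474 + 35723 = -6751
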